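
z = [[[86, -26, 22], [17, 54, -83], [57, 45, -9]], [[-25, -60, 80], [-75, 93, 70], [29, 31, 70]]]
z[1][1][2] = 70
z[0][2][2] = -9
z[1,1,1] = 93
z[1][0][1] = -60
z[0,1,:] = [17, 54, -83]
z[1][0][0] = -25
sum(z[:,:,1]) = 137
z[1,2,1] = 31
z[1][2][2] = 70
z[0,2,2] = -9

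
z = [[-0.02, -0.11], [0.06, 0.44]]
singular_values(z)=[0.46, 0.0]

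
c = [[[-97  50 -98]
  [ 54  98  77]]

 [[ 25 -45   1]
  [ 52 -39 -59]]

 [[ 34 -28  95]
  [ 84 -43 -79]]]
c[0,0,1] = 50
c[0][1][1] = 98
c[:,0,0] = [-97, 25, 34]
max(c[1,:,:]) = 52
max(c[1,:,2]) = 1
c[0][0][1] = 50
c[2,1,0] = 84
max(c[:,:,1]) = 98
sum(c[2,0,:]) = 101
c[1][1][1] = -39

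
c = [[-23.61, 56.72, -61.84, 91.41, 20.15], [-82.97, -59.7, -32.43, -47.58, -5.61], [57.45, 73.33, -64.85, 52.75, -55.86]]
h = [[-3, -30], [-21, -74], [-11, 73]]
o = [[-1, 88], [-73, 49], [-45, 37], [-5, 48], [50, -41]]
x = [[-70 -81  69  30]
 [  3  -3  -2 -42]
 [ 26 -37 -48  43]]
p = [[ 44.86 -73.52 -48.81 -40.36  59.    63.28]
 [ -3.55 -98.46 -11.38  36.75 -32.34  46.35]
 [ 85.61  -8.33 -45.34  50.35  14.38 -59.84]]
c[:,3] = [91.41, -47.58, 52.75]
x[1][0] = 3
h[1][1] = -74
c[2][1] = 73.33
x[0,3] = 30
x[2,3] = 43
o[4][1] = -41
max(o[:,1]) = 88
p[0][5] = 63.28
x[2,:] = [26, -37, -48, 43]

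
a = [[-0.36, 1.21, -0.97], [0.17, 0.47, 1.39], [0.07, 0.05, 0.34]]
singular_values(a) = [1.82, 1.24, 0.02]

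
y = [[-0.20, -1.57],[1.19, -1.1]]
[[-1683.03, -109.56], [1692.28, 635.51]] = y @ [[2158.8, 535.49], [796.99, 1.57]]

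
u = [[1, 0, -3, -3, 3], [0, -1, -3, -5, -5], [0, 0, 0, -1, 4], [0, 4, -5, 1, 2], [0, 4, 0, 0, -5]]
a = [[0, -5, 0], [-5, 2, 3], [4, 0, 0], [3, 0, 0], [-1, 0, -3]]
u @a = [[-24, -5, -9], [-17, -2, 12], [-7, 0, -12], [-39, 8, 6], [-15, 8, 27]]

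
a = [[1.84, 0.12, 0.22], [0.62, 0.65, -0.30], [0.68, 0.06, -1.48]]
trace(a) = 1.01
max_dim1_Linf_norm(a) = 1.84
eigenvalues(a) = [-1.52, 1.94, 0.59]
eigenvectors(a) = [[0.07, -0.90, 0.1], [-0.16, -0.39, -1.00], [-0.99, -0.19, 0.0]]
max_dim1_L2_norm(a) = 1.86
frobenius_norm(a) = 2.65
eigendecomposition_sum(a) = [[-0.02,-0.0,0.11], [0.05,0.0,-0.24], [0.30,0.02,-1.5]] + [[1.84, 0.18, 0.1], [0.8, 0.08, 0.04], [0.38, 0.04, 0.02]] + [[0.02,-0.05,0.01], [-0.22,0.57,-0.11], [0.00,-0.00,0.0]]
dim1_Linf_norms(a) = [1.84, 0.65, 1.48]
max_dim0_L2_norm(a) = 2.06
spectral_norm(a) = 2.15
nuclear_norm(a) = 4.15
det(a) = -1.74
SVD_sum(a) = [[1.53, 0.28, -0.55], [0.73, 0.13, -0.26], [1.05, 0.19, -0.38]] + [[0.28, -0.01, 0.78], [-0.03, 0.0, -0.07], [-0.4, 0.01, -1.09]] + [[0.02, -0.15, -0.01],[-0.08, 0.52, 0.03],[0.02, -0.14, -0.01]]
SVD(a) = [[-0.77, 0.58, 0.27], [-0.36, -0.05, -0.93], [-0.53, -0.81, 0.25]] @ diag([2.1533660105636283, 1.4301574128974608, 0.5651235253320546]) @ [[-0.93,-0.17,0.34], [0.34,-0.01,0.94], [0.15,-0.99,-0.07]]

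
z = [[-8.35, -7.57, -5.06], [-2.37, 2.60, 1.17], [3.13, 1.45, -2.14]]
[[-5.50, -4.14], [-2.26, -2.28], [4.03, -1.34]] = z @ [[0.85, 0.60], [0.15, -0.77], [-0.54, 0.98]]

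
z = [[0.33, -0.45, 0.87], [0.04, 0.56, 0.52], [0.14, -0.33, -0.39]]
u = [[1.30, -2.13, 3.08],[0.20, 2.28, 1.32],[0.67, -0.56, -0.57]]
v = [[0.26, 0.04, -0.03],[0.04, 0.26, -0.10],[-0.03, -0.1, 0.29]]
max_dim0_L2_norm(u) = 3.4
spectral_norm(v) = 0.39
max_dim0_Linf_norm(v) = 0.29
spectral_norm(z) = 1.11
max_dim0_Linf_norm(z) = 0.87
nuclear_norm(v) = 0.81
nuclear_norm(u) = 7.43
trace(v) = 0.81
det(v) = 0.02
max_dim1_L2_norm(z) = 1.03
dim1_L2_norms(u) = [3.96, 2.64, 1.04]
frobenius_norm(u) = 4.88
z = v @ u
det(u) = -7.91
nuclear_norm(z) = 2.08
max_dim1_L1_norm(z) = 1.65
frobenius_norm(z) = 1.39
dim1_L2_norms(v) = [0.26, 0.28, 0.31]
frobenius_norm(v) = 0.49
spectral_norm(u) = 3.97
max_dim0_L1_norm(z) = 1.78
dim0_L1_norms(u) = [2.17, 4.97, 4.97]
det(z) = -0.13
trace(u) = 3.01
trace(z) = 0.50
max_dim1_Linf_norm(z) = 0.87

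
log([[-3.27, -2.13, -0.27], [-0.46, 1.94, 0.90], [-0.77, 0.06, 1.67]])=[[(1.25+3.08j),0.22+1.22j,-0.21-0.05j], [(-0.04+0.19j),0.69+0.07j,0.49-0.00j], [0.10+0.46j,(0.24+0.18j),0.45-0.01j]]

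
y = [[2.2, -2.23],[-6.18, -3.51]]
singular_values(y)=[7.16, 3.0]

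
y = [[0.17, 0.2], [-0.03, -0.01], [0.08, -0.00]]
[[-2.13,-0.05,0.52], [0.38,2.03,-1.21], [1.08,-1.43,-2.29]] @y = [[-0.32,  -0.43], [-0.09,  0.06], [0.04,  0.23]]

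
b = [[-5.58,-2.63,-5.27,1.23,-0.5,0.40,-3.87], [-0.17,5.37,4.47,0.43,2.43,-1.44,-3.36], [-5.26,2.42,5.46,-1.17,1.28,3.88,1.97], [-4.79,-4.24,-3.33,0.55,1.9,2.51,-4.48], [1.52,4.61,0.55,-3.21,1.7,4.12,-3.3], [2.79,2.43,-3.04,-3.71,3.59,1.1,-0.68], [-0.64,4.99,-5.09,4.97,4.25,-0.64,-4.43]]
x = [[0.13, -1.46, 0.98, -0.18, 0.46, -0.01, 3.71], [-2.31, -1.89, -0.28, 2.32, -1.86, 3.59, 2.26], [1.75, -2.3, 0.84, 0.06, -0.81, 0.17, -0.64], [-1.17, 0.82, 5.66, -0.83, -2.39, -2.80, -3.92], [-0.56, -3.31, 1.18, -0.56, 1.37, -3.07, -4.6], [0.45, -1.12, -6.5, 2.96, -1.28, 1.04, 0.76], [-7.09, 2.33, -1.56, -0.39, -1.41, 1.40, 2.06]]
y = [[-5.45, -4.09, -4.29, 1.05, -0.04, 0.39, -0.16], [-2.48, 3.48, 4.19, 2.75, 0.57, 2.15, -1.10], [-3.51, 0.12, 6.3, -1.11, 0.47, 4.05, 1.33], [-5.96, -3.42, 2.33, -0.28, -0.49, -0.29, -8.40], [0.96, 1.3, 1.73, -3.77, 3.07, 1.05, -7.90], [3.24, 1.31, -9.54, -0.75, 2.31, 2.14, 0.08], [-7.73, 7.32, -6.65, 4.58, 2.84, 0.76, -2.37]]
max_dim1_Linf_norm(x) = 7.09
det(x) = 23550.96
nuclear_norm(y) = 59.21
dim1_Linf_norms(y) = [5.45, 4.19, 6.3, 8.4, 7.9, 9.54, 7.73]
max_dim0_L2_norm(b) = 11.14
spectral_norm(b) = 13.91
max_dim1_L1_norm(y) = 32.25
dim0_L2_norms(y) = [12.44, 9.88, 14.81, 6.76, 4.86, 5.25, 11.9]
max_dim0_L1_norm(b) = 27.21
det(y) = 197786.65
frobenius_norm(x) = 17.16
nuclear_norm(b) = 53.94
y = b + x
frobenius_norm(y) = 26.65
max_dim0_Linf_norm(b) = 5.58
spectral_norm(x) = 11.78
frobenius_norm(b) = 23.43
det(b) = 392510.05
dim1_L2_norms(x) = [4.14, 5.99, 3.19, 7.98, 6.74, 7.47, 8.15]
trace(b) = 4.17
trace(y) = 6.89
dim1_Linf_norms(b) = [5.58, 5.37, 5.46, 4.79, 4.61, 3.71, 5.09]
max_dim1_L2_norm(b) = 10.68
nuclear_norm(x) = 38.36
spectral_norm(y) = 15.69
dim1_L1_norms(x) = [6.93, 14.51, 6.57, 17.59, 14.65, 14.11, 16.24]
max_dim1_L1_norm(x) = 17.59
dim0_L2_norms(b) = [9.61, 10.57, 11.14, 7.22, 6.73, 6.49, 9.01]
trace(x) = 2.72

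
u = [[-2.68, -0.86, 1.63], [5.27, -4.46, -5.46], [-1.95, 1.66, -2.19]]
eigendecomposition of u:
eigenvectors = [[-0.08+0.30j,-0.08-0.30j,-0.64+0.00j],[0.86+0.00j,(0.86-0j),(-0.66+0j)],[(-0.25-0.33j),-0.25+0.33j,(-0.39+0j)]]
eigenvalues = [(-3.38+3.94j), (-3.38-3.94j), (-2.58+0j)]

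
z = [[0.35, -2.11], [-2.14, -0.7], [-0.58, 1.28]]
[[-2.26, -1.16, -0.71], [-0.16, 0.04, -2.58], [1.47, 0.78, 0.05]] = z@[[-0.26, -0.19, 1.04], [1.03, 0.52, 0.51]]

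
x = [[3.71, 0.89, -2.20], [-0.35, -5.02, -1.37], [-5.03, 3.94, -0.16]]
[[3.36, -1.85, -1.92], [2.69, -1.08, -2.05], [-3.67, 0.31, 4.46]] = x@[[0.49, -0.07, -0.56], [-0.34, 0.02, 0.42], [-0.84, 0.73, 0.1]]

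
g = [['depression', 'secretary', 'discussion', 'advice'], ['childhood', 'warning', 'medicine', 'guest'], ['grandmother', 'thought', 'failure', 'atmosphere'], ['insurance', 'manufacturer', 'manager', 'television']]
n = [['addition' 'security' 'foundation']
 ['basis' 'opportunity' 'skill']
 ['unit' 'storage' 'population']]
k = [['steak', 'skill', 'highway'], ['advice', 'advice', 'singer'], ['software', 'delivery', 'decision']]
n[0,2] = 'foundation'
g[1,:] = ['childhood', 'warning', 'medicine', 'guest']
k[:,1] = ['skill', 'advice', 'delivery']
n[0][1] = 'security'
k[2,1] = 'delivery'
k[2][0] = 'software'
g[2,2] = 'failure'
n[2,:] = ['unit', 'storage', 'population']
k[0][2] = 'highway'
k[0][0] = 'steak'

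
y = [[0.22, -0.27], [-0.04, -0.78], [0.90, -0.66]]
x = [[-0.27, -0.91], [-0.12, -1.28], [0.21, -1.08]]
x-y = [[-0.49, -0.64], [-0.08, -0.50], [-0.69, -0.42]]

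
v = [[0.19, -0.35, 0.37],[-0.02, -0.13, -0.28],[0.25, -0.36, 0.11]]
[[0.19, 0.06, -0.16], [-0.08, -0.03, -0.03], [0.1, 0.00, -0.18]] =v@[[0.04, -0.27, -0.29], [-0.14, -0.14, 0.29], [0.36, 0.18, -0.02]]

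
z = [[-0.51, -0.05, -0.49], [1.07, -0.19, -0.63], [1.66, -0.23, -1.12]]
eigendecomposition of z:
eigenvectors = [[(0.17+0.39j),(0.17-0.39j),(-0.04+0j)], [(0.47-0.03j),(0.47+0.03j),-0.99+0.00j], [(0.77+0j),(0.77-0j),0.14+0.00j]]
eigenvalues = [(-0.88+0.85j), (-0.88-0.85j), (-0.05+0j)]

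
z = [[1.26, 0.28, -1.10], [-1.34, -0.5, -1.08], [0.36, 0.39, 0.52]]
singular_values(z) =[2.0, 1.61, 0.21]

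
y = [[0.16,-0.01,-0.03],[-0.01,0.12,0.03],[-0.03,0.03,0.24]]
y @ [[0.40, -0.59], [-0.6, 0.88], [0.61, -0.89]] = [[0.05, -0.08], [-0.06, 0.08], [0.12, -0.17]]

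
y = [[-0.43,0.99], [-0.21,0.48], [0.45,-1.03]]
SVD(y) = [[-0.66, 0.75], [-0.32, -0.39], [0.68, 0.53]] @ diag([1.6440488536663316, 0.0018348728622464264]) @ [[0.40,-0.92], [0.92,0.40]]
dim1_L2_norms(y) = [1.08, 0.52, 1.12]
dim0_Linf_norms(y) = [0.45, 1.03]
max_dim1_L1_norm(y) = 1.48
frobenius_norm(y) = 1.64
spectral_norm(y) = 1.64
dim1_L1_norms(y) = [1.42, 0.69, 1.48]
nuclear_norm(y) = 1.65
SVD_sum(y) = [[-0.43, 0.99], [-0.21, 0.48], [0.45, -1.03]] + [[0.00, 0.0], [-0.0, -0.0], [0.00, 0.0]]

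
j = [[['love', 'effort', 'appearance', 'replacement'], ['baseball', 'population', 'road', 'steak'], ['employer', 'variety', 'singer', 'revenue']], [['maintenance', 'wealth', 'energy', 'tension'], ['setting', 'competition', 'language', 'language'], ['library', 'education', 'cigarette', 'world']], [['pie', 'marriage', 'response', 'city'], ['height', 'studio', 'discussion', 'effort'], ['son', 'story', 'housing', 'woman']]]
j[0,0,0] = 'love'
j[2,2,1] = 'story'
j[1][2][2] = 'cigarette'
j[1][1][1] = 'competition'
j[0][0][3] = 'replacement'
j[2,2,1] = 'story'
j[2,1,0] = 'height'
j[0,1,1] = 'population'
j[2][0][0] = 'pie'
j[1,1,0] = 'setting'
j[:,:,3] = [['replacement', 'steak', 'revenue'], ['tension', 'language', 'world'], ['city', 'effort', 'woman']]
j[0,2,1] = 'variety'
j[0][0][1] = 'effort'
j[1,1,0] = 'setting'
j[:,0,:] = [['love', 'effort', 'appearance', 'replacement'], ['maintenance', 'wealth', 'energy', 'tension'], ['pie', 'marriage', 'response', 'city']]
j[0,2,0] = 'employer'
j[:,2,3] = ['revenue', 'world', 'woman']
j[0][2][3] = 'revenue'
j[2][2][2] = 'housing'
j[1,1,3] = 'language'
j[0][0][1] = 'effort'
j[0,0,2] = 'appearance'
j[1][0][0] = 'maintenance'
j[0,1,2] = 'road'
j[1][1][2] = 'language'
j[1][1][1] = 'competition'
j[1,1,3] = 'language'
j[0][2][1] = 'variety'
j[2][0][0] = 'pie'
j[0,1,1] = 'population'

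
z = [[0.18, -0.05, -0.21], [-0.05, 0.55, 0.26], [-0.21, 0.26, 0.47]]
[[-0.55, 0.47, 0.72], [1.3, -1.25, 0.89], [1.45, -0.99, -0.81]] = z @[[0.18, 1.85, 1.89], [1.2, -2.03, 2.99], [2.50, -0.16, -2.53]]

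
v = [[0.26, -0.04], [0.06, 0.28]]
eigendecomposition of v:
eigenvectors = [[(0.13-0.62j),0.13+0.62j], [(-0.77+0j),-0.77-0.00j]]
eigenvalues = [(0.27+0.05j), (0.27-0.05j)]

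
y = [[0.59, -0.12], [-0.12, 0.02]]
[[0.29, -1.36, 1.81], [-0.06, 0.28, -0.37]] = y@ [[0.39,  -2.34,  2.99], [-0.54,  -0.13,  -0.42]]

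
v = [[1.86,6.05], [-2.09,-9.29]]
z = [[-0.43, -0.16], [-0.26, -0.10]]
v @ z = [[-2.37, -0.9], [3.31, 1.26]]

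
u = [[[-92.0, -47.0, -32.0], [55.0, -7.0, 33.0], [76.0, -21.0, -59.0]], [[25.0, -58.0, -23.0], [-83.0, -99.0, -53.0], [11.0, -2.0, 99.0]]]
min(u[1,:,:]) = -99.0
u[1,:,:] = [[25.0, -58.0, -23.0], [-83.0, -99.0, -53.0], [11.0, -2.0, 99.0]]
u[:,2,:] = [[76.0, -21.0, -59.0], [11.0, -2.0, 99.0]]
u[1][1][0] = -83.0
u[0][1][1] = -7.0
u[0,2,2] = -59.0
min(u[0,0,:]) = -92.0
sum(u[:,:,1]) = -234.0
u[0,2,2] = -59.0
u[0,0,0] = -92.0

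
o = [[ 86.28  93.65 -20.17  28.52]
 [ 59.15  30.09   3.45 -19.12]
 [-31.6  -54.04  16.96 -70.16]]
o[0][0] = 86.28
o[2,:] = [-31.6, -54.04, 16.96, -70.16]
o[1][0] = 59.15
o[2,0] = -31.6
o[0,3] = 28.52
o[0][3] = 28.52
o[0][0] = 86.28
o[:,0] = [86.28, 59.15, -31.6]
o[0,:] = [86.28, 93.65, -20.17, 28.52]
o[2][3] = -70.16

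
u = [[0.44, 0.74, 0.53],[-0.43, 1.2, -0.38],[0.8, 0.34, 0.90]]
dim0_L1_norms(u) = [1.67, 2.28, 1.81]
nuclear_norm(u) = 2.95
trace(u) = 2.54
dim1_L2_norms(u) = [1.01, 1.33, 1.25]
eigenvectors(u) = [[(-0.74+0j),(0.09-0.44j),0.09+0.44j], [(-0.05+0j),0.64+0.00j,0.64-0.00j], [(0.68+0j),(-0.22-0.58j),-0.22+0.58j]]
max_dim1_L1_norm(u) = 2.04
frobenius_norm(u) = 2.09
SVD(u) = [[-0.64, -0.13, -0.76], [-0.17, -0.94, 0.30], [-0.75, 0.32, 0.58]] @ diag([1.5565154130085894, 1.3907727211875327, 0.003317690058967248]) @ [[-0.52,-0.60,-0.61], [0.43,-0.80,0.41], [-0.74,-0.05,0.68]]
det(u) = 0.01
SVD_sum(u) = [[0.52, 0.59, 0.61], [0.14, 0.15, 0.16], [0.61, 0.70, 0.71]] + [[-0.08,0.15,-0.08], [-0.56,1.05,-0.54], [0.19,-0.36,0.18]] + [[0.00, 0.00, -0.0], [-0.00, -0.00, 0.0], [-0.00, -0.00, 0.0]]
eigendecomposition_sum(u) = [[0.00+0.00j,(-0+0j),(-0+0j)], [0.00+0.00j,-0.00+0.00j,-0.00+0.00j], [-0.00-0.00j,-0j,-0j]] + [[0.22+0.20j, 0.37-0.35j, (0.27+0.19j)], [-0.22+0.36j, 0.60+0.41j, -0.19+0.42j], [(0.4+0.07j), 0.17-0.68j, (0.45+0.03j)]] + [[(0.22-0.2j),(0.37+0.35j),(0.27-0.19j)], [(-0.22-0.36j),(0.6-0.41j),-0.19-0.42j], [(0.4-0.07j),0.17+0.68j,0.45-0.03j]]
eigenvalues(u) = [0j, (1.27+0.64j), (1.27-0.64j)]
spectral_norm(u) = 1.56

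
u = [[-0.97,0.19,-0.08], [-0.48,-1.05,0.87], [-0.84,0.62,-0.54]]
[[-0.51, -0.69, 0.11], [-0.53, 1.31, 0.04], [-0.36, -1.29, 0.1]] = u@[[0.59,  0.45,  -0.11], [0.48,  -1.25,  0.01], [0.30,  0.25,  0.0]]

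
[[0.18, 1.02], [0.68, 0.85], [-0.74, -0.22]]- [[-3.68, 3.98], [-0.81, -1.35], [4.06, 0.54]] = [[3.86,-2.96],[1.49,2.2],[-4.8,-0.76]]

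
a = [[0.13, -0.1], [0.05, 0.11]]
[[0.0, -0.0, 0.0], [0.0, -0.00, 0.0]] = a @ [[0.01, -0.02, 0.02],  [0.0, -0.00, 0.0]]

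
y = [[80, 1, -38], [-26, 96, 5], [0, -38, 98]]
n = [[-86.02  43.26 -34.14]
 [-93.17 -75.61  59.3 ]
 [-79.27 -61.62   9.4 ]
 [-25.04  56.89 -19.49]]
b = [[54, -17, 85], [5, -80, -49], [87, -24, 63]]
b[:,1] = [-17, -80, -24]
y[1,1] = 96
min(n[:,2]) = -34.14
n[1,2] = 59.3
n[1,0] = -93.17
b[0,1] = -17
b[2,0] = 87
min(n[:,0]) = -93.17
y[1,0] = -26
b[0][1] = -17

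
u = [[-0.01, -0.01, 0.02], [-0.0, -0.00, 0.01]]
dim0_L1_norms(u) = [0.01, 0.01, 0.03]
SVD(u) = [[-0.94, -0.33], [-0.33, 0.94]] @ diag([0.025887375530780295, 0.0054629468355785376]) @ [[0.36, 0.36, -0.86],[0.61, 0.61, 0.52]]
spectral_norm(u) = 0.03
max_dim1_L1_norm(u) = 0.04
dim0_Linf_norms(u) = [0.01, 0.01, 0.02]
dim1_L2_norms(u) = [0.02, 0.01]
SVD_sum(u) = [[-0.01, -0.01, 0.02], [-0.0, -0.0, 0.01]] + [[-0.0, -0.0, -0.00], [0.00, 0.00, 0.00]]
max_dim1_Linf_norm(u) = 0.02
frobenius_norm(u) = 0.03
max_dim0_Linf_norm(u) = 0.02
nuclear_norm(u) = 0.03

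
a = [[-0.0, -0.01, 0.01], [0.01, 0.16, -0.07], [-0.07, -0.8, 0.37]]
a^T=[[-0.0, 0.01, -0.07], [-0.01, 0.16, -0.80], [0.01, -0.07, 0.37]]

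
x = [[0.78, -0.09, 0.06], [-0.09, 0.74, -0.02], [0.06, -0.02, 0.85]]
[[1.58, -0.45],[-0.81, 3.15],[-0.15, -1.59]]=x @ [[1.95, 0.04], [-0.86, 4.22], [-0.34, -1.77]]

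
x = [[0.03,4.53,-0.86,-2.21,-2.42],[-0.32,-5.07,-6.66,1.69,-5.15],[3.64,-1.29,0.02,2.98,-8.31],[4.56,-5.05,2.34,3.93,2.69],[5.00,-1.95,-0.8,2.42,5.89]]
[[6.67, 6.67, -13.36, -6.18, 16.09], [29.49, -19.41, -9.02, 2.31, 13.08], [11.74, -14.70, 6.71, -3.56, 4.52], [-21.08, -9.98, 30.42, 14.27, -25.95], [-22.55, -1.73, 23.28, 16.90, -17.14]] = x @ [[-2.38,-0.60,2.13,2.35,-0.58], [-0.0,1.99,-0.91,-1.87,1.53], [-2.42,0.51,1.68,-0.34,-2.26], [0.42,-0.33,2.34,-2.00,-1.53], [-2.31,1.08,1.11,1.03,-1.59]]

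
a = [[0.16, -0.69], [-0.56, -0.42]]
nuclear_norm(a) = 1.38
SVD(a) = [[0.72, 0.70], [0.7, -0.72]] @ diag([0.8343473212889914, 0.5436584842140189]) @ [[-0.33, -0.94], [0.94, -0.33]]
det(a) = -0.45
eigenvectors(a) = [[0.87, 0.58], [-0.5, 0.82]]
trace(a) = -0.26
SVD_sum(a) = [[-0.20,-0.56], [-0.19,-0.55]] + [[0.36, -0.13], [-0.37, 0.13]]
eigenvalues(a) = [0.56, -0.82]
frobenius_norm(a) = 1.00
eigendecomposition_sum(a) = [[0.4, -0.28], [-0.23, 0.16]] + [[-0.24, -0.41], [-0.33, -0.58]]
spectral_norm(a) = 0.83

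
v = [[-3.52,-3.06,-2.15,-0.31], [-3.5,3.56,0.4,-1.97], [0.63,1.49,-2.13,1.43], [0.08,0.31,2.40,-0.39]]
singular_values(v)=[5.44, 5.3, 3.55, 0.61]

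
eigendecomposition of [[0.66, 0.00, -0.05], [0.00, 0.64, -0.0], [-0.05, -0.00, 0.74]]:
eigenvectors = [[-0.9, 0.43, 0.0], [0.00, 0.00, 1.00], [-0.43, -0.9, 0.0]]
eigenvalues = [0.64, 0.76, 0.64]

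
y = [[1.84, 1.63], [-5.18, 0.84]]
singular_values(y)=[5.5, 1.82]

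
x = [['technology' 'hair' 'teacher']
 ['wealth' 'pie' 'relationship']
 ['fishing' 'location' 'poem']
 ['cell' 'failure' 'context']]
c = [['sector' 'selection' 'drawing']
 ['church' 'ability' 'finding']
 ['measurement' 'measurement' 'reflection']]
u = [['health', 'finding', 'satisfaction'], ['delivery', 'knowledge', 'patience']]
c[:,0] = ['sector', 'church', 'measurement']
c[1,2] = 'finding'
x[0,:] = ['technology', 'hair', 'teacher']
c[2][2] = 'reflection'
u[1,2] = 'patience'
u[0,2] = 'satisfaction'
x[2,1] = 'location'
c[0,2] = 'drawing'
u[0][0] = 'health'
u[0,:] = ['health', 'finding', 'satisfaction']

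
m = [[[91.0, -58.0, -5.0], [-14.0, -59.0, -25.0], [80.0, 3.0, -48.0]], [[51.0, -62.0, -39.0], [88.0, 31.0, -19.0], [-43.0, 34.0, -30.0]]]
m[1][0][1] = -62.0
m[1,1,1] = 31.0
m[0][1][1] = -59.0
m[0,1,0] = -14.0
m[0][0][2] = -5.0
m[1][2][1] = 34.0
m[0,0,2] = -5.0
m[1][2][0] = -43.0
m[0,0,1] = -58.0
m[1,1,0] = 88.0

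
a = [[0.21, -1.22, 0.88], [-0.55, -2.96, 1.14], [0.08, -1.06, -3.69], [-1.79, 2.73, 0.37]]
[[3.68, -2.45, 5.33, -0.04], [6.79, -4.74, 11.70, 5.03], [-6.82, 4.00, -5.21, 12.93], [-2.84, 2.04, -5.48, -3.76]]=a @ [[-0.1, 0.16, -0.93, -2.15], [-1.41, 1.04, -2.92, -2.40], [2.25, -1.38, 2.23, -2.86]]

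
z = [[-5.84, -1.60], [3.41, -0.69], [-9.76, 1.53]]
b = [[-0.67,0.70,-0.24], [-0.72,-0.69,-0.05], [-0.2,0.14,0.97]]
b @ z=[[8.64, 0.22], [2.34, 1.55], [-7.82, 1.71]]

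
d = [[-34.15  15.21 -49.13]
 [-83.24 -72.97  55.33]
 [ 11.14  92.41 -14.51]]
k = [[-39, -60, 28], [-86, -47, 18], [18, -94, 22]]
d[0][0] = -34.15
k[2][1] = -94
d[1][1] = -72.97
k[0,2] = 28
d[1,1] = -72.97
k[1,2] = 18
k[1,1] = -47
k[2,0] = 18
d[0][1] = 15.21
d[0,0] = -34.15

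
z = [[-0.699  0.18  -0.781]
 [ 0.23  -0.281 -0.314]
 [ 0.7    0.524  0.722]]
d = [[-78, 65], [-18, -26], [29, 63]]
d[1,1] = -26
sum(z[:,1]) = 0.423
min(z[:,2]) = -0.781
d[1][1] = -26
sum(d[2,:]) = 92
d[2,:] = [29, 63]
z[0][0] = -0.699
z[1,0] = 0.23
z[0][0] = -0.699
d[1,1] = -26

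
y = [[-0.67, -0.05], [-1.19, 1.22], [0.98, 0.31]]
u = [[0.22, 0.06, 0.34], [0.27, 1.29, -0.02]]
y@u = [[-0.16, -0.10, -0.23], [0.07, 1.50, -0.43], [0.3, 0.46, 0.33]]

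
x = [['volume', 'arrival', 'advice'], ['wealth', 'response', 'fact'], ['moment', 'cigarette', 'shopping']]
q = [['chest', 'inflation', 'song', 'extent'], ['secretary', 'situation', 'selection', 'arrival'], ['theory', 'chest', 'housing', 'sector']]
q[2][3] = 'sector'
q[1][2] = 'selection'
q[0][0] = 'chest'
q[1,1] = 'situation'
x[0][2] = 'advice'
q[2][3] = 'sector'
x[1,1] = 'response'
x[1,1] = 'response'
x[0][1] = 'arrival'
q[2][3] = 'sector'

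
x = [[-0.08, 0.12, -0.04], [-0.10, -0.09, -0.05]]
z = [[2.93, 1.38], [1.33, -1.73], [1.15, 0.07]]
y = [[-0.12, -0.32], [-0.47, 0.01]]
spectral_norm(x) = 0.15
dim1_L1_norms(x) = [0.24, 0.24]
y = x @ z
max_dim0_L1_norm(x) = 0.21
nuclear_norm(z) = 5.59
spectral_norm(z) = 3.48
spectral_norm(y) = 0.49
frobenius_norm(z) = 4.07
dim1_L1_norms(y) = [0.44, 0.48]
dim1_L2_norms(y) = [0.34, 0.47]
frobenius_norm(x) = 0.21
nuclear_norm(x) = 0.29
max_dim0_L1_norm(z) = 5.41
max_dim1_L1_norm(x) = 0.24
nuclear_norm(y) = 0.80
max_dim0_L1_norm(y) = 0.59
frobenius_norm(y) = 0.58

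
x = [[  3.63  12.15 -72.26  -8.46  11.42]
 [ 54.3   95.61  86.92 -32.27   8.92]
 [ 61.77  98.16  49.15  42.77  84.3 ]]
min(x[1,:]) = -32.27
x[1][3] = -32.27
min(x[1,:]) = -32.27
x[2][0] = 61.77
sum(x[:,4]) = 104.64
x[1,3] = -32.27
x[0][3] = -8.46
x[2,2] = 49.15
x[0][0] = 3.63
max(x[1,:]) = 95.61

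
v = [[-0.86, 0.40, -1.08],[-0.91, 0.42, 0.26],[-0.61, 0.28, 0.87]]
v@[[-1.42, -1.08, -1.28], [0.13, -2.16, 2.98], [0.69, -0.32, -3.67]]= [[0.53, 0.41, 6.26], [1.53, -0.01, 1.46], [1.5, -0.22, -1.58]]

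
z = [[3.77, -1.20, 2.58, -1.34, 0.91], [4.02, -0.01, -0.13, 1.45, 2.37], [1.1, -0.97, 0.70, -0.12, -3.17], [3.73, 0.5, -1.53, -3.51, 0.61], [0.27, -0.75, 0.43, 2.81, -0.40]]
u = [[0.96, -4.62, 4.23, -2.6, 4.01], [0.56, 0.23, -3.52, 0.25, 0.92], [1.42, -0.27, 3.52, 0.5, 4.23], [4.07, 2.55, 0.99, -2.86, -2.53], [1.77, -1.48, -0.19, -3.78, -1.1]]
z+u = [[4.73, -5.82, 6.81, -3.94, 4.92], [4.58, 0.22, -3.65, 1.70, 3.29], [2.52, -1.24, 4.22, 0.38, 1.06], [7.80, 3.05, -0.54, -6.37, -1.92], [2.04, -2.23, 0.24, -0.97, -1.50]]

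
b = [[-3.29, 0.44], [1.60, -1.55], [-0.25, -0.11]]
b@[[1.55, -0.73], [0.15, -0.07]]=[[-5.03,  2.37], [2.25,  -1.06], [-0.40,  0.19]]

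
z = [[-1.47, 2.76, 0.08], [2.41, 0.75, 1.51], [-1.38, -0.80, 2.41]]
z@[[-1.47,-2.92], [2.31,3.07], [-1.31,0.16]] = [[8.43, 12.78], [-3.79, -4.49], [-2.98, 1.96]]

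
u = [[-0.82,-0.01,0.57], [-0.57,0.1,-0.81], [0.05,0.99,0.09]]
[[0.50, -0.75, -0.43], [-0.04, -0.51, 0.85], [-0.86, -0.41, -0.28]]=u@ [[-0.43,  0.89,  -0.15], [-0.87,  -0.45,  -0.19], [0.24,  -0.05,  -0.97]]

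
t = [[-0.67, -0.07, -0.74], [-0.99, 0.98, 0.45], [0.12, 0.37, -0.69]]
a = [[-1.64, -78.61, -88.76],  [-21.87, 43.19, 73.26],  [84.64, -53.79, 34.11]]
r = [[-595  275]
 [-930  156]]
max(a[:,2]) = 73.26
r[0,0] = -595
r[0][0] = -595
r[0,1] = 275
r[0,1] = 275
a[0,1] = -78.61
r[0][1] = 275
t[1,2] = 0.447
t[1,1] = 0.978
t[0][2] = -0.742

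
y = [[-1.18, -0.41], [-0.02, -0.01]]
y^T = [[-1.18,-0.02], [-0.41,-0.01]]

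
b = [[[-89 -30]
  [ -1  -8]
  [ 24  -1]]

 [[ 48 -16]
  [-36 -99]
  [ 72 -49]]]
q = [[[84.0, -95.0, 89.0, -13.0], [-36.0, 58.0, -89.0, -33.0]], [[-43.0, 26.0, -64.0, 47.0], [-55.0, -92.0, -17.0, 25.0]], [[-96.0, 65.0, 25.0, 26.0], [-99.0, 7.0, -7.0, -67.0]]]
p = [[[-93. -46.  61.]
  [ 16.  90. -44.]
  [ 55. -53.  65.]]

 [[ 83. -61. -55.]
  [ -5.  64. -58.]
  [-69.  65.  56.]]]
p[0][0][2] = 61.0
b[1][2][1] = -49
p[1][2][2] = 56.0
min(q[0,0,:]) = -95.0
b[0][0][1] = -30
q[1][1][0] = -55.0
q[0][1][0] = -36.0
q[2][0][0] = -96.0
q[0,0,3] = -13.0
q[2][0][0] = -96.0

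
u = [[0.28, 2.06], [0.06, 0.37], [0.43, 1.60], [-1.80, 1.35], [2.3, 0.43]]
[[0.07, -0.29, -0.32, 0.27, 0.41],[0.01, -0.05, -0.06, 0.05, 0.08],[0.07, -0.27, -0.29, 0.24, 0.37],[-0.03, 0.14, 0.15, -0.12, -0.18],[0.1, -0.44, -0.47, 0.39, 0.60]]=u@[[0.04,  -0.17,  -0.18,  0.15,  0.23], [0.03,  -0.12,  -0.13,  0.11,  0.17]]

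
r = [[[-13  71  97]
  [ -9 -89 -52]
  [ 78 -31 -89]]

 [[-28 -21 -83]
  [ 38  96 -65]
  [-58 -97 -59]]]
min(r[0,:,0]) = -13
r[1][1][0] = 38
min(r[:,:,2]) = -89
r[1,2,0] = -58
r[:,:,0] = [[-13, -9, 78], [-28, 38, -58]]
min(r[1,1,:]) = -65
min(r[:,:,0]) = -58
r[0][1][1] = -89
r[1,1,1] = 96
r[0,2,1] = -31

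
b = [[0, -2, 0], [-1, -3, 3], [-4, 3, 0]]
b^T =[[0, -1, -4], [-2, -3, 3], [0, 3, 0]]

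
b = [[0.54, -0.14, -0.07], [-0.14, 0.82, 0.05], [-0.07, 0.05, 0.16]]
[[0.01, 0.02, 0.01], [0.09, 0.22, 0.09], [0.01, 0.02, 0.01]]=b @ [[0.05, 0.12, 0.05], [0.12, 0.28, 0.11], [0.05, 0.11, 0.04]]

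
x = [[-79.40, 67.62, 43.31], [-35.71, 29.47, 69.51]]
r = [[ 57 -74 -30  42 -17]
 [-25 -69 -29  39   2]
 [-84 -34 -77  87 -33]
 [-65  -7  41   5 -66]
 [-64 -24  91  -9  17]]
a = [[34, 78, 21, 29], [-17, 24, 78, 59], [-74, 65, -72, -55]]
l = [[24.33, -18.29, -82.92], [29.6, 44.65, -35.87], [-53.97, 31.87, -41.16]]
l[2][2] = -41.16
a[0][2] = 21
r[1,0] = -25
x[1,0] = -35.71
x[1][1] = 29.47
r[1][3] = 39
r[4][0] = -64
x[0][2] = 43.31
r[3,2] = 41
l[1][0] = 29.6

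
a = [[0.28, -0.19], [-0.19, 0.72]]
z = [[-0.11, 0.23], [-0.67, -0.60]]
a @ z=[[0.10, 0.18], [-0.46, -0.48]]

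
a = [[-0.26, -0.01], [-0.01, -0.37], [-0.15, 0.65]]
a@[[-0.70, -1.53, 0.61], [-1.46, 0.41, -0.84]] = [[0.20, 0.39, -0.15],[0.55, -0.14, 0.30],[-0.84, 0.50, -0.64]]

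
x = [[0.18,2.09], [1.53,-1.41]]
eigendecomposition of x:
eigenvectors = [[0.87, -0.60], [0.49, 0.8]]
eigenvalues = [1.34, -2.57]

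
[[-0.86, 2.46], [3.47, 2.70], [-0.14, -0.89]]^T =[[-0.86, 3.47, -0.14], [2.46, 2.70, -0.89]]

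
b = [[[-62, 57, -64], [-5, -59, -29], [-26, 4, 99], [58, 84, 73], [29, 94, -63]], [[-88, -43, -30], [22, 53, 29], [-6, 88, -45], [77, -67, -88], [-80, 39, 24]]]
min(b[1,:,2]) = -88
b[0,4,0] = 29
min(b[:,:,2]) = -88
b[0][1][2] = -29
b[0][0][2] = -64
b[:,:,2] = [[-64, -29, 99, 73, -63], [-30, 29, -45, -88, 24]]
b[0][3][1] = 84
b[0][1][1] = -59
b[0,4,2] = -63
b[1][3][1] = -67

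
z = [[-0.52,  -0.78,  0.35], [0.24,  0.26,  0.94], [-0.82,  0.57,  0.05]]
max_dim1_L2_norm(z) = 1.0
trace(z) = -0.21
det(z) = 1.00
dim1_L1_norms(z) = [1.65, 1.44, 1.44]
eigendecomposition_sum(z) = [[(-0.29+0.38j), -0.31-0.13j, 0.25+0.28j],[0.20+0.26j, -0.14+0.18j, (0.23-0.12j)],[-0.34-0.16j, (0.05-0.26j), -0.18+0.24j]] + [[-0.29-0.38j, -0.31+0.13j, (0.25-0.28j)],[(0.2-0.26j), (-0.14-0.18j), (0.23+0.12j)],[(-0.34+0.16j), 0.05+0.26j, (-0.18-0.24j)]] + [[(0.05+0j), -0.17-0.00j, (-0.15-0j)], [-0.17-0.00j, (0.54+0j), (0.47+0j)], [(-0.15-0j), 0.47+0.00j, 0.41+0.00j]]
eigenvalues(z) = [(-0.61+0.8j), (-0.61-0.8j), (1+0j)]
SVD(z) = [[-0.18, -0.95, -0.26], [-0.97, 0.22, -0.12], [0.18, 0.23, -0.96]] @ diag([1.0046668590788554, 1.0005713387475152, 0.9997007043838821]) @ [[-0.28, -0.01, -0.96],[0.36, 0.93, -0.11],[0.89, -0.37, -0.26]]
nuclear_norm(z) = 3.00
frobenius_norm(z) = 1.73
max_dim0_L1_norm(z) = 1.61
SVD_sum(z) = [[0.05,  0.00,  0.18],[0.27,  0.01,  0.93],[-0.05,  -0.00,  -0.17]] + [[-0.34, -0.88, 0.11], [0.08, 0.21, -0.02], [0.08, 0.21, -0.03]] + [[-0.23, 0.10, 0.07],[-0.11, 0.05, 0.03],[-0.85, 0.36, 0.24]]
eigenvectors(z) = [[0.69+0.00j,  (0.69-0j),  -0.23+0.00j], [0.12-0.46j,  0.12+0.46j,  0.73+0.00j], [0.11+0.53j,  (0.11-0.53j),  0.64+0.00j]]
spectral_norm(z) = 1.00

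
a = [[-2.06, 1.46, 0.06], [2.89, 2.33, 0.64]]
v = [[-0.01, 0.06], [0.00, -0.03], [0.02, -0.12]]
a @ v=[[0.02, -0.17], [-0.02, 0.03]]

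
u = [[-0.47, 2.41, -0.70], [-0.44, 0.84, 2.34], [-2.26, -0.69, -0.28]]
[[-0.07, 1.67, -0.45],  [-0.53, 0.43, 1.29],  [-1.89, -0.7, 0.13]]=u @ [[0.82, 0.10, -0.11], [0.10, 0.70, -0.05], [-0.11, -0.05, 0.55]]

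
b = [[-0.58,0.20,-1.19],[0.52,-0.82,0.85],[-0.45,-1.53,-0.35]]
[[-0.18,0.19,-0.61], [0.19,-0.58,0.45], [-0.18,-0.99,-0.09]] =b @ [[0.5, -0.01, -0.09],[-0.01, 0.66, -0.04],[-0.09, -0.04, 0.55]]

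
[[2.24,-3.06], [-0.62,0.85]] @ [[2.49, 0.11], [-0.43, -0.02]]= [[6.89, 0.31],[-1.91, -0.09]]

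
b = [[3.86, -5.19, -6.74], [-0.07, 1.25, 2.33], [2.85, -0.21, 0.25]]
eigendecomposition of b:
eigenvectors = [[-0.84+0.00j, -0.84-0.00j, 0.16+0.00j], [(0.16+0.18j), 0.16-0.18j, (0.83+0j)], [(-0.25+0.41j), (-0.25-0.41j), -0.54+0.00j]]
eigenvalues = [(2.82+4.37j), (2.82-4.37j), (-0.28+0j)]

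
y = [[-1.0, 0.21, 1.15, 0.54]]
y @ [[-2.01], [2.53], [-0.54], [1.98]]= [[2.99]]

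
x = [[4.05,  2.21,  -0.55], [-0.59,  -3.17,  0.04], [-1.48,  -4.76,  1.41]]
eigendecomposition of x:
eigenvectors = [[-0.16, 0.92, 0.20], [0.70, -0.08, -0.02], [0.70, -0.37, 0.98]]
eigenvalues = [-2.99, 4.09, 1.19]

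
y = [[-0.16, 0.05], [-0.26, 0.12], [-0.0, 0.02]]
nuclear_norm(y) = 0.36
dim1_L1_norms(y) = [0.21, 0.38, 0.02]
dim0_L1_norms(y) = [0.42, 0.19]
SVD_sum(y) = [[-0.15, 0.07], [-0.26, 0.11], [-0.01, 0.00]] + [[-0.01, -0.02], [0.00, 0.01], [0.01, 0.02]]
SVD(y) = [[-0.50,  0.62], [-0.86,  -0.34], [-0.02,  -0.7]] @ diag([0.3313765956259708, 0.026259319704474815]) @ [[0.92,-0.39], [-0.39,-0.92]]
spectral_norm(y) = 0.33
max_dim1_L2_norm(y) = 0.29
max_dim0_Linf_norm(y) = 0.26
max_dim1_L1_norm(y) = 0.38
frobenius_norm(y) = 0.33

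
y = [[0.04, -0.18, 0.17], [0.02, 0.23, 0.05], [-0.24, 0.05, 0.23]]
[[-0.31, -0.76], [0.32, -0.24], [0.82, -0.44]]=y @ [[-2.66,-2.0], [1.54,0.01], [0.46,-4.01]]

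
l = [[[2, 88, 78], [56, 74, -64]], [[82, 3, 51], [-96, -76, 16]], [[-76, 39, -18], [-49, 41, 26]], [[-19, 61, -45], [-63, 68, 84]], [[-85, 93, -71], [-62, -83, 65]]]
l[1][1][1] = -76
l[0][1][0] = 56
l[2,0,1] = 39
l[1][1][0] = -96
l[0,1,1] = 74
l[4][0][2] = -71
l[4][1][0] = -62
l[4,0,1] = 93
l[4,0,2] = -71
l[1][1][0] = -96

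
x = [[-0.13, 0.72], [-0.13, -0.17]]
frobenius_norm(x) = 0.76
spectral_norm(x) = 0.75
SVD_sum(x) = [[-0.1,0.72], [0.02,-0.15]] + [[-0.03, -0.0], [-0.15, -0.02]]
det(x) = 0.12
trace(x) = -0.30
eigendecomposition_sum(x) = [[-0.06+0.16j, 0.36+0.18j],  [(-0.06-0.03j), (-0.08+0.15j)]] + [[-0.06-0.16j,(0.36-0.18j)],  [(-0.06+0.03j),(-0.08-0.15j)]]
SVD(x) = [[-0.98,  0.2], [0.2,  0.98]] @ diag([0.746371098272449, 0.1550167205935483]) @ [[0.14, -0.99], [-0.99, -0.14]]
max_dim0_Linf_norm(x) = 0.72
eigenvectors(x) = [[(0.92+0j), 0.92-0.00j], [(-0.03+0.39j), -0.03-0.39j]]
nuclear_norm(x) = 0.90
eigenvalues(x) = [(-0.15+0.31j), (-0.15-0.31j)]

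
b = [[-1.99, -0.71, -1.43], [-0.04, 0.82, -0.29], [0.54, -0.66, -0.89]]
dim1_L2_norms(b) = [2.55, 0.87, 1.23]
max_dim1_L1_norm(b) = 4.13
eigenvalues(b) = [(-1.5+0.72j), (-1.5-0.72j), (0.93+0j)]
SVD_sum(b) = [[-1.88, -0.80, -1.51], [0.04, 0.02, 0.03], [-0.25, -0.11, -0.20]] + [[-0.10,0.11,0.07],[-0.27,0.28,0.19],[0.72,-0.75,-0.50]] + [[-0.01,-0.01,0.01],[0.19,0.52,-0.51],[0.07,0.19,-0.19]]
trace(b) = -2.06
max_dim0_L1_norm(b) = 2.61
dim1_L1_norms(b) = [4.13, 1.15, 2.09]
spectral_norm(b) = 2.57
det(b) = 2.57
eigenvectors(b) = [[0.86+0.00j, (0.86-0j), (-0.05+0j)], [-0.01-0.05j, -0.01+0.05j, (0.93+0j)], [(-0.3-0.41j), -0.30+0.41j, (-0.35+0j)]]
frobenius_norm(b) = 2.96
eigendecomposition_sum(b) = [[(-1-0.16j), -0.33-0.58j, -0.72-1.51j], [(-0+0.06j), (-0.03+0.02j), -0.09+0.05j], [(0.26+0.52j), -0.16+0.35j, (-0.47+0.86j)]] + [[(-1+0.16j), (-0.33+0.58j), (-0.72+1.51j)],[(-0-0.06j), -0.03-0.02j, (-0.09-0.05j)],[0.26-0.52j, (-0.16-0.35j), (-0.47-0.86j)]] + [[0.00-0.00j, -0.05+0.00j, 0.01-0.00j], [-0.03+0.00j, (0.89-0j), (-0.11+0j)], [0.01-0.00j, -0.34+0.00j, 0.04-0.00j]]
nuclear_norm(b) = 4.61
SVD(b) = [[-0.99, -0.13, -0.03], [0.02, -0.35, 0.94], [-0.13, 0.93, 0.35]] @ diag([2.5689306618269754, 1.2407439404110112, 0.8047668787037495]) @ [[0.74,  0.31,  0.59], [0.62,  -0.65,  -0.43], [0.25,  0.69,  -0.68]]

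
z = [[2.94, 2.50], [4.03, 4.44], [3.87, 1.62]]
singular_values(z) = [8.14, 1.49]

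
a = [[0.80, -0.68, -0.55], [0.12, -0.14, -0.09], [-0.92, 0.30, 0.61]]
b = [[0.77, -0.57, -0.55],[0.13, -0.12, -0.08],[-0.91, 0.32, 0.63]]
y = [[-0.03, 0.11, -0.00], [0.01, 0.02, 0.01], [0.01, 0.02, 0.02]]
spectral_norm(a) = 1.63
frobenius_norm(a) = 1.66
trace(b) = 1.28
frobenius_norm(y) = 0.12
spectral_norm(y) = 0.12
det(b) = 0.00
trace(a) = 1.27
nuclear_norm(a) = 1.93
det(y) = -0.00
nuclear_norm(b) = 1.82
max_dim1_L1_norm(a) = 2.03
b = a + y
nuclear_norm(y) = 0.15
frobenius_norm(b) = 1.61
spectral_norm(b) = 1.59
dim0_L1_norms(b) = [1.81, 1.01, 1.26]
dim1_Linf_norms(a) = [0.8, 0.14, 0.92]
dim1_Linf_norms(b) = [0.77, 0.13, 0.91]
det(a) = -0.00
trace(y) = 0.01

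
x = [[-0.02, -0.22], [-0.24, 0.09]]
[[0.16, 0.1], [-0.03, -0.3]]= x @ [[-0.15, 1.04], [-0.72, -0.54]]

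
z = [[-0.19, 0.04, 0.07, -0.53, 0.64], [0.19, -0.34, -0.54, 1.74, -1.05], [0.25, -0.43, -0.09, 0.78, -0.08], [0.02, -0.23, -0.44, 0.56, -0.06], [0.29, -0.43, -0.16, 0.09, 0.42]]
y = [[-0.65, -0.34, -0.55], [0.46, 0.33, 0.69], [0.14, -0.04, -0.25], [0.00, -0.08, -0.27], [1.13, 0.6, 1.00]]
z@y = [[0.87, 0.50, 0.90], [-1.54, -0.92, -1.72], [-0.46, -0.33, -0.70], [-0.25, -0.15, -0.27], [0.07, 0.01, -0.02]]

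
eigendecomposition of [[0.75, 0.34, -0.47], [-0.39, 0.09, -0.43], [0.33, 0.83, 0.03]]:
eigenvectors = [[-0.87+0.00j,(-0.38-0.15j),(-0.38+0.15j)], [0.47+0.00j,(0.09-0.58j),(0.09+0.58j)], [(0.17+0j),-0.70+0.00j,(-0.7-0j)]]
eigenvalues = [(0.66+0j), (0.11+0.77j), (0.11-0.77j)]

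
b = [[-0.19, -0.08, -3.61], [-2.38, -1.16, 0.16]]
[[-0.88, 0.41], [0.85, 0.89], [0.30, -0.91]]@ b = [[-0.81,-0.41,3.24], [-2.28,-1.10,-2.93], [2.11,1.03,-1.23]]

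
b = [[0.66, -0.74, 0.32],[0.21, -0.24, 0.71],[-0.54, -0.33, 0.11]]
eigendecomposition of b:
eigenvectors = [[(0.77+0j), (-0.45-0.18j), (-0.45+0.18j)], [(-0.27+0j), (-0.63+0j), -0.63-0.00j], [(-0.58+0j), -0.02-0.60j, (-0.02+0.6j)]]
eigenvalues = [(0.68+0j), (-0.07+0.74j), (-0.07-0.74j)]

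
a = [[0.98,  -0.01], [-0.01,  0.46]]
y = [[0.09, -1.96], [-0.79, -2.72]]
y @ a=[[0.11, -0.90], [-0.75, -1.24]]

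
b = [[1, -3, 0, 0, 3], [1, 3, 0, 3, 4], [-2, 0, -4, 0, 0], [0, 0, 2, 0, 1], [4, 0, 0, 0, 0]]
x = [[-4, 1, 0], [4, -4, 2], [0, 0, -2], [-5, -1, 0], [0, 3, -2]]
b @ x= [[-16, 22, -12], [-7, -2, -2], [8, -2, 8], [0, 3, -6], [-16, 4, 0]]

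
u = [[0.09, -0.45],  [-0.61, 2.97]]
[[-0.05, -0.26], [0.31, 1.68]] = u @ [[0.52, 0.21], [0.21, 0.61]]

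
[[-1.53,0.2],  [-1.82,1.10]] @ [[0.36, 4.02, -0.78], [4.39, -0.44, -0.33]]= [[0.33, -6.24, 1.13], [4.17, -7.80, 1.06]]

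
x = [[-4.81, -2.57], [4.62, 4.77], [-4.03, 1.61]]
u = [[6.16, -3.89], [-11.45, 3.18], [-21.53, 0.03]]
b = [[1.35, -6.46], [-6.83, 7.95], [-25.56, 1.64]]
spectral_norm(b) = 26.83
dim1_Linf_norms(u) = [6.16, 11.45, 21.53]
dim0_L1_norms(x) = [13.46, 8.95]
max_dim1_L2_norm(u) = 21.53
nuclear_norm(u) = 29.65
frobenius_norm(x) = 9.63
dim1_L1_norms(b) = [7.81, 14.78, 27.2]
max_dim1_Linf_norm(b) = 25.56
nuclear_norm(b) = 36.30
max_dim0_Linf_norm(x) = 4.81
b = u + x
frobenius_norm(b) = 28.45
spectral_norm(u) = 25.27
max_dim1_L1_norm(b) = 27.2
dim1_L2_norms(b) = [6.6, 10.48, 25.61]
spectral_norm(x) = 8.82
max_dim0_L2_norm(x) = 7.79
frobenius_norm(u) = 25.65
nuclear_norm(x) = 12.68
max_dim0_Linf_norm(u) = 21.53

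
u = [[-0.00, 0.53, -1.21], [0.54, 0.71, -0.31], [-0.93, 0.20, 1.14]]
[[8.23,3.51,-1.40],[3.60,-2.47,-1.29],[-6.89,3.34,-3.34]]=u @ [[0.60,-6.77,2.22], [2.03,0.50,-3.71], [-5.91,-2.68,-0.47]]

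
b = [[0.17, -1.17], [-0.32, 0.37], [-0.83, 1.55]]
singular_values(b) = [2.14, 0.37]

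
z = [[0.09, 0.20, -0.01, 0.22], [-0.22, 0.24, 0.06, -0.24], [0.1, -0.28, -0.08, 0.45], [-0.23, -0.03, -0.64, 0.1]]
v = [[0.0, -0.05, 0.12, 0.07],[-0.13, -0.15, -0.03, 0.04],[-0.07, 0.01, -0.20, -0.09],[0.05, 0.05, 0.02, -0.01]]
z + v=[[0.09,0.15,0.11,0.29], [-0.35,0.09,0.03,-0.2], [0.03,-0.27,-0.28,0.36], [-0.18,0.02,-0.62,0.09]]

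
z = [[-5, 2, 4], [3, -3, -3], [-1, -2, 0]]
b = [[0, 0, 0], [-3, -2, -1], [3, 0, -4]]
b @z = [[0, 0, 0], [10, 2, -6], [-11, 14, 12]]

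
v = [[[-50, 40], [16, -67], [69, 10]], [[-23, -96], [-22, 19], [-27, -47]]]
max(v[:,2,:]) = 69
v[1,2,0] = -27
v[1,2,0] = -27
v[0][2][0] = 69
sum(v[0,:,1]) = -17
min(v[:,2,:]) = -47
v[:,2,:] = [[69, 10], [-27, -47]]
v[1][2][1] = -47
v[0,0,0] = -50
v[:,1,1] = [-67, 19]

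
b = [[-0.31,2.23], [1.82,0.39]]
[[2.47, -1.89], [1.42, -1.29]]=b@[[0.53, -0.51],[1.18, -0.92]]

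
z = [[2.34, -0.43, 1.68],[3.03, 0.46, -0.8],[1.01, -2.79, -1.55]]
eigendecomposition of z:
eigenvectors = [[(-0.24+0j),0.32+0.47j,(0.32-0.47j)], [0.40+0.00j,(0.71+0j),0.71-0.00j], [(0.88+0j),(-0.32+0.27j),-0.32-0.27j]]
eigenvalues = [(-3.1+0j), (2.18+1.69j), (2.18-1.69j)]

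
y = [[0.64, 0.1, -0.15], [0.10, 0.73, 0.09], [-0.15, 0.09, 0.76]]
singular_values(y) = [0.87, 0.79, 0.47]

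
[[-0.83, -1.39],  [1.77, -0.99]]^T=[[-0.83, 1.77], [-1.39, -0.99]]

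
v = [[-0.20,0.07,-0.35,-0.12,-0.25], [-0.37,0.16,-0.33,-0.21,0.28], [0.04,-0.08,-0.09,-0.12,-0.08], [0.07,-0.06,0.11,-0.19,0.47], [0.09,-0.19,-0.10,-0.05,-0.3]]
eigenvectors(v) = [[0.43-0.38j, 0.43+0.38j, 0.54+0.00j, -0.32+0.41j, -0.32-0.41j], [(0.68+0j), (0.68-0j), (0.05+0j), (0.02+0.32j), 0.02-0.32j], [-0.13-0.13j, (-0.13+0.13j), -0.65+0.00j, (0.09+0.24j), 0.09-0.24j], [-0.32+0.20j, (-0.32-0.2j), 0.46+0.00j, 0.67+0.00j, 0.67-0.00j], [-0.18+0.02j, (-0.18-0.02j), 0.27+0.00j, -0.16+0.30j, (-0.16-0.3j)]]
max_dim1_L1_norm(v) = 1.35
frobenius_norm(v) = 1.05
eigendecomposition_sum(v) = [[(-0.11+0.1j), (0.13-0.02j), (-0.07+0.03j), -0.03+0.01j, 0.07-0.14j], [(-0.17+0.01j), 0.13+0.08j, (-0.09-0.03j), -0.04-0.01j, 0.17-0.07j], [(0.03+0.03j), (-0.01-0.04j), (0.01+0.02j), 0.00+0.01j, (-0.05-0.02j)], [0.08-0.05j, (-0.08+0j), (0.05-0.01j), 0.02-0.00j, (-0.06+0.09j)], [(0.05-0.01j), -0.04-0.02j, (0.02+0j), (0.01+0j), -0.04+0.03j]] + [[(-0.11-0.1j),0.13+0.02j,-0.07-0.03j,(-0.03-0.01j),(0.07+0.14j)], [-0.17-0.01j,(0.13-0.08j),(-0.09+0.03j),(-0.04+0.01j),0.17+0.07j], [0.03-0.03j,(-0.01+0.04j),(0.01-0.02j),-0.01j,-0.05+0.02j], [0.08+0.05j,(-0.08-0j),(0.05+0.01j),0.02+0.00j,(-0.06-0.09j)], [(0.05+0.01j),(-0.04+0.02j),0.02-0.00j,0.01-0.00j,-0.04-0.03j]] + [[0.00+0.00j, (-0-0j), -0.00-0.00j, 0j, 0j], [0j, (-0-0j), -0.00-0.00j, 0.00+0.00j, 0j], [-0.00-0.00j, 0.00+0.00j, 0.00+0.00j, -0.00-0.00j, -0.00-0.00j], [0.00+0.00j, (-0-0j), (-0-0j), 0.00+0.00j, 0j], [0.00+0.00j, (-0-0j), (-0-0j), 0.00+0.00j, 0.00+0.00j]] + [[(0.01-0.04j), -0.09-0.02j, -0.10-0.07j, -0.03-0.14j, -0.20+0.14j],  [-0.01-0.02j, (-0.05+0.03j), (-0.08+0.01j), (-0.07-0.05j), -0.03+0.14j],  [(-0.01-0.01j), -0.03+0.03j, -0.06+0.02j, (-0.06-0.02j), 0.01+0.12j],  [-0.04+0.02j, (0.05+0.1j), 0.01+0.16j, -0.12+0.14j, (0.3+0.09j)],  [-0.00-0.03j, (-0.06-0j), (-0.07-0.04j), -0.03-0.08j, -0.11+0.11j]] + [[0.01+0.04j, (-0.09+0.02j), (-0.1+0.07j), (-0.03+0.14j), -0.20-0.14j], [-0.01+0.02j, -0.05-0.03j, (-0.08-0.01j), -0.07+0.05j, -0.03-0.14j], [-0.01+0.01j, (-0.03-0.03j), (-0.06-0.02j), (-0.06+0.02j), (0.01-0.12j)], [-0.04-0.02j, (0.05-0.1j), (0.01-0.16j), -0.12-0.14j, (0.3-0.09j)], [(-0+0.03j), -0.06+0.00j, (-0.07+0.04j), -0.03+0.08j, -0.11-0.11j]]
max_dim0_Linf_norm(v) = 0.47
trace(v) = -0.62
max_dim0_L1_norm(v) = 1.38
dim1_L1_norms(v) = [0.99, 1.35, 0.41, 0.9, 0.73]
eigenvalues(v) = [(0.01+0.22j), (0.01-0.22j), 0j, (-0.32+0.26j), (-0.32-0.26j)]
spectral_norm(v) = 0.72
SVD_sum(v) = [[-0.01,0.0,-0.0,-0.01,0.01], [-0.22,0.13,-0.12,-0.18,0.44], [0.02,-0.01,0.01,0.01,-0.03], [-0.15,0.09,-0.08,-0.12,0.29], [0.11,-0.07,0.06,0.09,-0.22]] + [[-0.22, 0.06, -0.34, -0.08, -0.26], [-0.13, 0.04, -0.21, -0.05, -0.16], [-0.04, 0.01, -0.07, -0.02, -0.05], [0.15, -0.04, 0.23, 0.05, 0.18], [-0.08, 0.02, -0.12, -0.03, -0.09]] + [[0.01, -0.02, -0.01, -0.02, 0.0],[-0.00, 0.01, 0.00, 0.01, -0.00],[0.06, -0.1, -0.03, -0.11, 0.01],[0.06, -0.11, -0.04, -0.12, 0.01],[0.07, -0.12, -0.04, -0.13, 0.01]] + [[0.01, 0.02, 0.0, -0.01, -0.00], [-0.01, -0.02, -0.0, 0.01, 0.0], [0.01, 0.02, 0.00, -0.01, -0.00], [0.0, 0.01, 0.00, -0.0, -0.0], [-0.02, -0.03, -0.0, 0.02, 0.01]] + [[0.00, 0.0, -0.00, 0.0, 0.00], [-0.0, -0.00, 0.0, -0.0, -0.0], [-0.0, -0.00, 0.00, -0.0, -0.00], [0.00, 0.0, -0.0, 0.00, 0.00], [0.0, 0.0, -0.0, 0.00, 0.00]]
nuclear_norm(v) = 1.78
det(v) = 0.00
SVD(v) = [[-0.02, -0.71, 0.10, -0.52, 0.47], [-0.76, -0.43, -0.04, 0.42, -0.22], [0.05, -0.14, 0.51, -0.39, -0.75], [-0.51, 0.48, 0.58, -0.19, 0.37], [0.39, -0.25, 0.62, 0.61, 0.18]] @ diag([0.7195120804473598, 0.6937525586763843, 0.31180982551709047, 0.05641431859087235, 0.0013456556808744402]) @ [[0.40, -0.24, 0.22, 0.33, -0.79], [0.44, -0.13, 0.69, 0.16, 0.53], [0.36, -0.62, -0.21, -0.66, 0.04], [-0.47, -0.73, -0.06, 0.46, 0.16], [0.54, 0.06, -0.65, 0.46, 0.27]]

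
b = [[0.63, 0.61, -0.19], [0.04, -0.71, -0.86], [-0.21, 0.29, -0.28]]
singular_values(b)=[1.16, 0.85, 0.43]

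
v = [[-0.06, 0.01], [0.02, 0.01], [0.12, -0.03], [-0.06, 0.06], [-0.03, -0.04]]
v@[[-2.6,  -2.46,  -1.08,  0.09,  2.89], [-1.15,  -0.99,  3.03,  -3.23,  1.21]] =[[0.14, 0.14, 0.1, -0.04, -0.16], [-0.06, -0.06, 0.01, -0.03, 0.07], [-0.28, -0.27, -0.22, 0.11, 0.31], [0.09, 0.09, 0.25, -0.20, -0.1], [0.12, 0.11, -0.09, 0.13, -0.14]]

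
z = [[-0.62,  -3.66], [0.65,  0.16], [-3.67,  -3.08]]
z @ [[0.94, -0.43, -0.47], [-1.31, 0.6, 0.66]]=[[4.21,-1.93,-2.12], [0.4,-0.18,-0.2], [0.59,-0.27,-0.31]]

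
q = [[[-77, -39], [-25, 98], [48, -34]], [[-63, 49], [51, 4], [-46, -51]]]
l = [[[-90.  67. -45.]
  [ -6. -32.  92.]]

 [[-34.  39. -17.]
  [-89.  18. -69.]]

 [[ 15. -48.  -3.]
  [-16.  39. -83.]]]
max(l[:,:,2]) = 92.0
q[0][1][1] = 98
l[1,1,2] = -69.0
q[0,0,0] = -77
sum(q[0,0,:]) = -116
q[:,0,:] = [[-77, -39], [-63, 49]]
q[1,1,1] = 4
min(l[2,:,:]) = -83.0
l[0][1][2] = 92.0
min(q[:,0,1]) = -39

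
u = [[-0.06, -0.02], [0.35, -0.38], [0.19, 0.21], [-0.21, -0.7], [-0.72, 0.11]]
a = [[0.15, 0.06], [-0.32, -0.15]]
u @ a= [[-0.0, -0.00],  [0.17, 0.08],  [-0.04, -0.02],  [0.19, 0.09],  [-0.14, -0.06]]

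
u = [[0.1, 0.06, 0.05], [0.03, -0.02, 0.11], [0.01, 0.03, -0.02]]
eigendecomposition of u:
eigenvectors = [[0.95, 0.67, 0.18], [0.29, -0.64, -0.89], [0.13, -0.38, 0.42]]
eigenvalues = [0.13, 0.01, -0.08]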